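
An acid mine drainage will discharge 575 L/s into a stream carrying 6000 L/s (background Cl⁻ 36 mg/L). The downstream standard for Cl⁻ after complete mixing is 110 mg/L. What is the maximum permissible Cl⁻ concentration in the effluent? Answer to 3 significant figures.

882 mg/L

At the limit, (Qr·Cr + Qe·Cₑ)/(Qr + Qe) = 110:
Cₑ = (6575·110 − 6000·36.00) / 575.0 = 882.2 mg/L.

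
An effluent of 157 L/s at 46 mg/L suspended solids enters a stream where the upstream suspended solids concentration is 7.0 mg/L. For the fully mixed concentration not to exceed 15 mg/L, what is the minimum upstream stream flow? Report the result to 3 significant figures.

608 L/s

Set C_mix = 15: (Q·7.000 + 157.0·46.00) / (Q + 157.0) = 15
→ Q = 157.0·(46.00 − 15)/(15 − 7.000) = 608.4 L/s.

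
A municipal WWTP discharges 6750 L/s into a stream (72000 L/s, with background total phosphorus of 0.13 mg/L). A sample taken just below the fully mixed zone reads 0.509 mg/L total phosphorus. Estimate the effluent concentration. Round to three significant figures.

4.55 mg/L

Mass balance: 72000·0.1300 + 6750·Cₑ = 78750·0.5090
→ Cₑ = (78750·0.5090 − 72000·0.1300) / 6750 = 4.552 mg/L.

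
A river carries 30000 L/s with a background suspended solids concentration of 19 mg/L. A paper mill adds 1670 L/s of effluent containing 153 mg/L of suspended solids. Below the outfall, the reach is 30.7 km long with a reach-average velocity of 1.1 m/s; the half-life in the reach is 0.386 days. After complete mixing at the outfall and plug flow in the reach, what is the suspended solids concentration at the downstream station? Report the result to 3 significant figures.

14.6 mg/L

Conservation of mass: C = (30000·19.00 + 1670·153.0) / 31670 = 825500/31670 = 26.07 mg/L.
Travel time t = 30.7·1000 / 1.1 = 27910 s = 7.753 h.
Half-life 0.386 d → k = ln 2 / 0.386 = 1.796 d⁻¹.
First-order decay: C = 26.07·exp(−k·t) = 26.07·0.5599 = 14.59 mg/L.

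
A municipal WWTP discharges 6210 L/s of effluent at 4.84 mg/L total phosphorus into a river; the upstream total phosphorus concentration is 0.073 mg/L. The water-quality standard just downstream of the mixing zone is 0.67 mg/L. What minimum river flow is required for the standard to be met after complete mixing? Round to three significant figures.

43400 L/s

Set C_mix = 0.67: (Q·0.07300 + 6210·4.840) / (Q + 6210) = 0.67
→ Q = 6210·(4.840 − 0.67)/(0.67 − 0.07300) = 43380 L/s.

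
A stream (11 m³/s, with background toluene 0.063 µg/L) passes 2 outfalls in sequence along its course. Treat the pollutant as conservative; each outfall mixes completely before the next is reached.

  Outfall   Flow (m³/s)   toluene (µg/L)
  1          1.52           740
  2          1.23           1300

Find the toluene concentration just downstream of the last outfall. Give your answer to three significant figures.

Outfall 1: combined Q = 12.52 m³/s; C = (11.00·0.06300 + 1.520·740.0)/12.52 = 89.90 µg/L.
Outfall 2: combined Q = 13.75 m³/s; C = (12.52·89.90 + 1.230·1300)/13.75 = 198.1 µg/L.

198 µg/L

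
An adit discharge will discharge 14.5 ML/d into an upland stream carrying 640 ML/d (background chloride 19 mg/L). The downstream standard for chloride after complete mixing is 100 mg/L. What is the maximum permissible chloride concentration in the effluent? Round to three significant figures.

At the limit, (Qr·Cr + Qe·Cₑ)/(Qr + Qe) = 100:
Cₑ = (654.5·100 − 640.0·19.00) / 14.50 = 3675 mg/L.

3680 mg/L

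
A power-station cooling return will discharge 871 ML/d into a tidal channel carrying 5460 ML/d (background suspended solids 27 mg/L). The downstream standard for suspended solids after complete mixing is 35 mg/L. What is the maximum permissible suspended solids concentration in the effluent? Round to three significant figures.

At the limit, (Qr·Cr + Qe·Cₑ)/(Qr + Qe) = 35:
Cₑ = (6331·35 − 5460·27.00) / 871.0 = 85.15 mg/L.

85.1 mg/L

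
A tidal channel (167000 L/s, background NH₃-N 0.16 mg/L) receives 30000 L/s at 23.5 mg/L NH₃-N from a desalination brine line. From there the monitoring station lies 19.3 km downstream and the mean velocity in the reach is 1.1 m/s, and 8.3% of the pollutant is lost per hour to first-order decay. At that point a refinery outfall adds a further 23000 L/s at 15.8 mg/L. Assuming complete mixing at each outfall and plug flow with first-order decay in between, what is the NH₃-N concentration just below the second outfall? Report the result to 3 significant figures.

3.83 mg/L

After mixing, C = (167000·0.1600 + 30000·23.50) / 197000 = 731700/197000 = 3.714 mg/L; combined flow 197000 L/s.
Travel time t = 19.3·1000 / 1.1 = 17550 s = 4.874 h.
8.3%/h lost → k = −ln(1 − 0.083) = 0.08665 h⁻¹.
Applying C = C₀e^(−kt): 3.714 × 0.6555 = 2.435 mg/L.
At the second outfall, C = (197000·2.435 + 23000·15.80) / (197000 + 23000) = 3.832 mg/L.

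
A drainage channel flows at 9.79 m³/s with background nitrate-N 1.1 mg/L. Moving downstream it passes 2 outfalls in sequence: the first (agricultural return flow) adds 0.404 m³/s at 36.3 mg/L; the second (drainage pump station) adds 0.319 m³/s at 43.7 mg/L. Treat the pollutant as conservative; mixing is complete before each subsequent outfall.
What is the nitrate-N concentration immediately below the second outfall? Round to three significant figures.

3.75 mg/L

Outfall 1: combined Q = 10.19 m³/s; C = (9.790·1.100 + 0.4040·36.30)/10.19 = 2.495 mg/L.
Outfall 2: combined Q = 10.51 m³/s; C = (10.19·2.495 + 0.3190·43.70)/10.51 = 3.745 mg/L.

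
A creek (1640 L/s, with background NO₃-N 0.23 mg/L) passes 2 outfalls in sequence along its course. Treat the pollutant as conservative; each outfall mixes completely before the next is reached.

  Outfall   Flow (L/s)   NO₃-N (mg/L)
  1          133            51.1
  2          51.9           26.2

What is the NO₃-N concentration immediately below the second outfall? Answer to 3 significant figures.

4.68 mg/L

Below outfall 1: Q → 1773 L/s, C = (1640·0.2300 + 133.0·51.10)/1773 = 4.046 mg/L.
Below outfall 2: Q → 1825 L/s, C = (1773·4.046 + 51.90·26.20)/1825 = 4.676 mg/L.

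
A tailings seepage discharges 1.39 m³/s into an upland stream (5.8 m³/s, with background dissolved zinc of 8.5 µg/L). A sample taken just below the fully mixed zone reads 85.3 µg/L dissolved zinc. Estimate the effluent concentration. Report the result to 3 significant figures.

406 µg/L

Mass balance: 5.800·8.500 + 1.390·Cₑ = 7.190·85.30
→ Cₑ = (7.190·85.30 − 5.800·8.500) / 1.390 = 405.8 µg/L.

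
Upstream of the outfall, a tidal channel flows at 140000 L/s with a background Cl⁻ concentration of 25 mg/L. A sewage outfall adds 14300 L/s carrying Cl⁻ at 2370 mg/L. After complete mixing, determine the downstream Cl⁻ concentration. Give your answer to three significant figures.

242 mg/L

Conservation of mass: C = (140000·25.00 + 14300·2370) / 154300 = 37390000/154300 = 242.3 mg/L.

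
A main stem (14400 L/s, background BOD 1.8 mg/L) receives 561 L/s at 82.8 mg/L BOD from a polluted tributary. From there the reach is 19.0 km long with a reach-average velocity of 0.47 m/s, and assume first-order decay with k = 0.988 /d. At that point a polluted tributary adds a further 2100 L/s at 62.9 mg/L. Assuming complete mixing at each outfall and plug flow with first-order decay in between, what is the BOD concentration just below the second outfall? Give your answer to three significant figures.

10.4 mg/L

Mixed concentration C = ΣQC/ΣQ = (14400·1.800 + 561.0·82.80) / 14960 = 72370/14960 = 4.837 mg/L; combined flow 14960 L/s.
Travel time t = 19.0·1000 / 0.47 = 40430 s = 11.23 h.
Applying C = C₀e^(−kt): 4.837 × 0.6299 = 3.047 mg/L.
Second outfall: C = (14960·3.047 + 2100·62.90)/17060 = 10.41 mg/L.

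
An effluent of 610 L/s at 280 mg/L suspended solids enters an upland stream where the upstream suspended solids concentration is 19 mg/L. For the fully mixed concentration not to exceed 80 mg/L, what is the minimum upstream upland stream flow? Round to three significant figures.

2000 L/s

Set C_mix = 80: (Q·19.00 + 610.0·280.0) / (Q + 610.0) = 80
→ Q = 610.0·(280.0 − 80)/(80 − 19.00) = 2000 L/s.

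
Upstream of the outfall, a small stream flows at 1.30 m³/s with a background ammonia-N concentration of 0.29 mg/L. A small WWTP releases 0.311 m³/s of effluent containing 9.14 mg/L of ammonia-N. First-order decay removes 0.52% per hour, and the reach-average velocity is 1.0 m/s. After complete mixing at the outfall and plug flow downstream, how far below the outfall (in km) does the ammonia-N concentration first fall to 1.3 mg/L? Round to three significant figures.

297 km

Conservation of mass: C = (1.300·0.2900 + 0.3110·9.140) / 1.611 = 3.220/1.611 = 1.998 mg/L.
0.52%/h lost → k = −ln(1 − 0.0052) = 0.005214 h⁻¹.
Set 1.998·exp(−k·t) = 1.3 → t = ln(1.998/1.3)/k = 296900 s = 82.48 h.
Distance = v·t = 1.0·296900 = 296900 m = 296.9 km.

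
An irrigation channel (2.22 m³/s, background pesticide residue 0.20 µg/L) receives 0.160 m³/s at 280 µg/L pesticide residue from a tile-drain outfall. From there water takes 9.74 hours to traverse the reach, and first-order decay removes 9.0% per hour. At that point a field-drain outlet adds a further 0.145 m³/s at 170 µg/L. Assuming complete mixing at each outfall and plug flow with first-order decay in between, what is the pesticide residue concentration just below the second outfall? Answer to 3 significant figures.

After mixing, C = (2.220·0.2000 + 0.1600·280.0) / 2.380 = 45.24/2.380 = 19.01 µg/L; combined flow 2.380 m³/s.
9.0%/h lost → k = −ln(1 − 0.09) = 0.09431 h⁻¹.
Applying C = C₀e^(−kt): 19.01 × 0.3991 = 7.587 µg/L.
Second outfall: C = (2.380·7.587 + 0.1450·170.0)/2.525 = 16.91 µg/L.

16.9 µg/L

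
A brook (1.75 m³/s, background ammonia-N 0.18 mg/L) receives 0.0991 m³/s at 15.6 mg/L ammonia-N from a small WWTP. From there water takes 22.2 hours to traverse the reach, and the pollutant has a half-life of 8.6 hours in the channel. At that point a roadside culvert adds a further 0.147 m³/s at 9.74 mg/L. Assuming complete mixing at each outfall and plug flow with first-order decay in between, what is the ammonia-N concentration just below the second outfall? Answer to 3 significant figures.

0.873 mg/L

Mixed concentration C = ΣQC/ΣQ = (1.750·0.1800 + 0.09910·15.60) / 1.849 = 1.861/1.849 = 1.006 mg/L; combined flow 1.849 m³/s.
Half-life 8.6 h → k = ln 2 / 8.6 = 0.08060 h⁻¹ = 1.934 d⁻¹.
Applying C = C₀e^(−kt): 1.006 × 0.1671 = 0.1682 mg/L.
Second outfall: C = (1.849·0.1682 + 0.1470·9.740)/1.996 = 0.8731 mg/L.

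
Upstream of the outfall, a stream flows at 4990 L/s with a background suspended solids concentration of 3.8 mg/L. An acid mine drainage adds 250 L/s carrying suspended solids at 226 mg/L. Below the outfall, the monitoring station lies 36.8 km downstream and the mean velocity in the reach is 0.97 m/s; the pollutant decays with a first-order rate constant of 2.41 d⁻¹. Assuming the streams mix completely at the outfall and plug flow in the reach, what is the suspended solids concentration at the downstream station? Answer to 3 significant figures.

5.00 mg/L

After mixing, C = (4990·3.800 + 250.0·226.0) / 5240 = 75460/5240 = 14.40 mg/L.
Travel time t = 36.8·1000 / 0.97 = 37940 s = 10.54 h.
Applying C = C₀e^(−kt): 14.40 × 0.3471 = 4.998 mg/L.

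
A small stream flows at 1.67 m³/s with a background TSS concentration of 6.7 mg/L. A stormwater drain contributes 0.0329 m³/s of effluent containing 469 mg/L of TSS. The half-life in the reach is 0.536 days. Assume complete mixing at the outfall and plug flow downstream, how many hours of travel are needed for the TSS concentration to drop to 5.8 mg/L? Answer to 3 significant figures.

18.4 h

Conservation of mass: C = (1.670·6.700 + 0.03290·469.0) / 1.703 = 26.62/1.703 = 15.63 mg/L.
Half-life 0.536 d → k = ln 2 / 0.536 = 1.293 d⁻¹.
15.63·exp(−k·t) = 5.8 → t = ln(15.63/5.8)/k = 66240 s = 18.40 h.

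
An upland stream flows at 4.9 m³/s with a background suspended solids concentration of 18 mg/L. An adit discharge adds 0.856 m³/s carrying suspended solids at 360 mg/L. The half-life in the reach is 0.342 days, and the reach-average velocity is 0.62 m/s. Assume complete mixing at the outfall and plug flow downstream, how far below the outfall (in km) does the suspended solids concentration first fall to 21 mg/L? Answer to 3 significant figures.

Mixed concentration C = ΣQC/ΣQ = (4.900·18.00 + 0.8560·360.0) / 5.756 = 396.4/5.756 = 68.86 mg/L.
Half-life 0.342 d → k = ln 2 / 0.342 = 2.027 d⁻¹.
Set 68.86·exp(−k·t) = 21 → t = ln(68.86/21)/k = 50630 s = 14.06 h.
Distance = v·t = 0.62·50630 = 31390 m = 31.39 km.

31.4 km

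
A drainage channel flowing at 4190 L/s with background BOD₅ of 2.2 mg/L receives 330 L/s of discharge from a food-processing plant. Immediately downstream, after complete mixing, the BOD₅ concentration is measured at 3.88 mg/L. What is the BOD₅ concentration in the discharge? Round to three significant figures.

25.2 mg/L

Mass balance: 4190·2.200 + 330.0·Cₑ = 4520·3.880
→ Cₑ = (4520·3.880 − 4190·2.200) / 330.0 = 25.21 mg/L.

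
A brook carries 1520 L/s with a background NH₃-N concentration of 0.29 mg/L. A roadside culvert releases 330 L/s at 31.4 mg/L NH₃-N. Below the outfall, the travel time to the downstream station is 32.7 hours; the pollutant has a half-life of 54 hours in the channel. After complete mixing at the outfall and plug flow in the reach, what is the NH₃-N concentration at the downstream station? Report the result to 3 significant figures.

3.84 mg/L

Flow-weighted average: C = (1520·0.2900 + 330.0·31.40) / 1850 = 10800/1850 = 5.839 mg/L.
Half-life 54 h → k = ln 2 / 54 = 0.01284 h⁻¹ = 0.3081 d⁻¹.
Applying C = C₀e^(−kt): 5.839 × 0.6572 = 3.838 mg/L.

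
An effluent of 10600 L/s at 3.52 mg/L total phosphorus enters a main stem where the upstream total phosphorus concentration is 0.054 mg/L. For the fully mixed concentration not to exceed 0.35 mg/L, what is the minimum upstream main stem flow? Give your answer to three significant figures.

114000 L/s

Set C_mix = 0.35: (Q·0.05400 + 10600·3.520) / (Q + 10600) = 0.35
→ Q = 10600·(3.520 − 0.35)/(0.35 − 0.05400) = 113500 L/s.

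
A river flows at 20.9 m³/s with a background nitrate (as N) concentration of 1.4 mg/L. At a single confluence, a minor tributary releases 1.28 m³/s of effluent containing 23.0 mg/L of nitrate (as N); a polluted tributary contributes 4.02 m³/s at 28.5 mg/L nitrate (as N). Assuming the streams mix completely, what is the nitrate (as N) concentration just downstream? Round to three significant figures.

Mass balance: C = (20.90·1.400 + 1.280·23.00 + 4.020·28.50) / 26.20 = 173.3/26.20 = 6.613 mg/L.

6.61 mg/L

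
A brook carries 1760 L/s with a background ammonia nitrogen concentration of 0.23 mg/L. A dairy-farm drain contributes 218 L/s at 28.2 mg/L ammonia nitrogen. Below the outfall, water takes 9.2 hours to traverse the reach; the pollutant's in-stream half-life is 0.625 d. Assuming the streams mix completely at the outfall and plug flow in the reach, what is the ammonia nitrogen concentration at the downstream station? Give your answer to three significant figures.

2.17 mg/L

Mixed concentration C = ΣQC/ΣQ = (1760·0.2300 + 218.0·28.20) / 1978 = 6552/1978 = 3.313 mg/L.
Half-life 0.625 d → k = ln 2 / 0.625 = 1.109 d⁻¹.
After decay, C = 3.313 × e^(−kt) = 3.313 × 0.6537 = 2.165 mg/L.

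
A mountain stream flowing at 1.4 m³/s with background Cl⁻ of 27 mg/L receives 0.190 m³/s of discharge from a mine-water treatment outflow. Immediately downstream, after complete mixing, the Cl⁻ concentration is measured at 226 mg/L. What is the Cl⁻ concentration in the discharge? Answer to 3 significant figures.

1690 mg/L

Mass balance: 1.400·27.00 + 0.1900·Cₑ = 1.590·226.0
→ Cₑ = (1.590·226.0 − 1.400·27.00) / 0.1900 = 1692 mg/L.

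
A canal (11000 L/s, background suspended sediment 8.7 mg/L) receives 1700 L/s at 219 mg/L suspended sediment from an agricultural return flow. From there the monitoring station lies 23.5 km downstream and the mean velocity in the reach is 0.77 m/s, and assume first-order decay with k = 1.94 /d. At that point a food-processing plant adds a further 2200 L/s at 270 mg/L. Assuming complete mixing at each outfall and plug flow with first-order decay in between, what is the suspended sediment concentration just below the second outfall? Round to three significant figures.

55.7 mg/L

After mixing, C = (11000·8.700 + 1700·219.0) / 12700 = 468000/12700 = 36.85 mg/L; combined flow 12700 L/s.
Travel time t = 23.5·1000 / 0.77 = 30520 s = 8.478 h.
Decay over the reach: 36.85·exp(−kt) = 36.85·0.5040 = 18.57 mg/L.
Second outfall: C = (12700·18.57 + 2200·270.0)/14900 = 55.69 mg/L.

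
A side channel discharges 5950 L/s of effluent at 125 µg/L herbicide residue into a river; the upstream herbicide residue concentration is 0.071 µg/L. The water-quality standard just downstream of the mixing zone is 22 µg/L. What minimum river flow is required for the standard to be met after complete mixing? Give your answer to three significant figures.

Set C_mix = 22: (Q·0.07100 + 5950·125.0) / (Q + 5950) = 22
→ Q = 5950·(125.0 − 22)/(22 − 0.07100) = 27950 L/s.

27900 L/s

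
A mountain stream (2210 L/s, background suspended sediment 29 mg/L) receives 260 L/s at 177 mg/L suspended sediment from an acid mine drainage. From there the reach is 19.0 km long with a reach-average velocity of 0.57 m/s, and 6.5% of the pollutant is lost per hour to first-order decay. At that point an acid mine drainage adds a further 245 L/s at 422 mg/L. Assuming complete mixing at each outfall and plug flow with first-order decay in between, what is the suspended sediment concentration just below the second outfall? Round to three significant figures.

Mixed concentration C = ΣQC/ΣQ = (2210·29.00 + 260.0·177.0) / 2470 = 110100/2470 = 44.58 mg/L; combined flow 2470 L/s.
Travel time t = 19.0·1000 / 0.57 = 33330 s = 9.259 h.
6.5%/h lost → k = −ln(1 − 0.065) = 0.06721 h⁻¹.
Decay over the reach: 44.58·exp(−kt) = 44.58·0.5367 = 23.93 mg/L.
At the second outfall, C = (2470·23.93 + 245.0·422.0) / (2470 + 245.0) = 59.85 mg/L.

59.8 mg/L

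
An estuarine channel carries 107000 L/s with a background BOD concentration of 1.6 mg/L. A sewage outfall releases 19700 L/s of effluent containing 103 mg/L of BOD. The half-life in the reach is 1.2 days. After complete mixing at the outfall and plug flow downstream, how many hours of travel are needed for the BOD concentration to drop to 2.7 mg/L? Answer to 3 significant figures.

77.3 h

After mixing, C = (107000·1.600 + 19700·103.0) / 126700 = 2200000/126700 = 17.37 mg/L.
Half-life 1.2 d → k = ln 2 / 1.2 = 0.5776 d⁻¹.
17.37·exp(−k·t) = 2.7 → t = ln(17.37/2.7)/k = 278400 s = 77.34 h.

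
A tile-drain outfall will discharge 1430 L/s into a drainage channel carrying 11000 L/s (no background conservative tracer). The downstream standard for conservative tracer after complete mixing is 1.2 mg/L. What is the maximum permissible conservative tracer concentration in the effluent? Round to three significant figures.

10.4 mg/L

At the limit, (Qr·Cr + Qe·Cₑ)/(Qr + Qe) = 1.2:
Cₑ = (12430·1.2 − 11000·0) / 1430 = 10.43 mg/L.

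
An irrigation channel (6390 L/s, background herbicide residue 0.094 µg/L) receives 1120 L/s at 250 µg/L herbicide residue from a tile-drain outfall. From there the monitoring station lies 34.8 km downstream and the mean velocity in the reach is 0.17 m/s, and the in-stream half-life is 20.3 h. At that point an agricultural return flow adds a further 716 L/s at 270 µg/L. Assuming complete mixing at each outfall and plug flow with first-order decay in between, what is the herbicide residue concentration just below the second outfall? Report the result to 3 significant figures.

28.4 µg/L

Conservation of mass: C = (6390·0.09400 + 1120·250.0) / 7510 = 280600/7510 = 37.36 µg/L; combined flow 7510 L/s.
Travel time t = 34.8·1000 / 0.17 = 204700 s = 56.86 h.
Half-life 20.3 h → k = ln 2 / 20.3 = 0.03415 h⁻¹ = 0.8195 d⁻¹.
After decay, C = 37.36 × e^(−kt) = 37.36 × 0.1435 = 5.361 µg/L.
At the second outfall, C = (7510·5.361 + 716.0·270.0) / (7510 + 716.0) = 28.40 µg/L.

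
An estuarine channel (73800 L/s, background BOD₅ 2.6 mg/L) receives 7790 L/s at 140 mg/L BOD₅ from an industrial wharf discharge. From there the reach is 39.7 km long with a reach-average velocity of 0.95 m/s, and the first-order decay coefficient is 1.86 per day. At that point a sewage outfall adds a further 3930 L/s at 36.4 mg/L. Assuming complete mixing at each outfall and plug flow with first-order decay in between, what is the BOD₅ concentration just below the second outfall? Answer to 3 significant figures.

7.77 mg/L

Mixed concentration C = ΣQC/ΣQ = (73800·2.600 + 7790·140.0) / 81590 = 1282000/81590 = 15.72 mg/L; combined flow 81590 L/s.
Travel time t = 39.7·1000 / 0.95 = 41790 s = 11.61 h.
After decay, C = 15.72 × e^(−kt) = 15.72 × 0.4067 = 6.393 mg/L.
Second outfall: C = (81590·6.393 + 3930·36.40)/85520 = 7.772 mg/L.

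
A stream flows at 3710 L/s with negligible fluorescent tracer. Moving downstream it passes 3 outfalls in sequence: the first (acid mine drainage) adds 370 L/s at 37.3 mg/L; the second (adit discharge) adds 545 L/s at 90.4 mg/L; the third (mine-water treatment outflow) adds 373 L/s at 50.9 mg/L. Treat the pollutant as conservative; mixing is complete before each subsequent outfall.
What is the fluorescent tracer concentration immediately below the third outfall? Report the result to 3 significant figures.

16.4 mg/L

Below outfall 1: Q → 4080 L/s, C = (3710·0 + 370.0·37.30)/4080 = 3.383 mg/L.
Below outfall 2: Q → 4625 L/s, C = (4080·3.383 + 545.0·90.40)/4625 = 13.64 mg/L.
Below outfall 3: Q → 4998 L/s, C = (4625·13.64 + 373.0·50.90)/4998 = 16.42 mg/L.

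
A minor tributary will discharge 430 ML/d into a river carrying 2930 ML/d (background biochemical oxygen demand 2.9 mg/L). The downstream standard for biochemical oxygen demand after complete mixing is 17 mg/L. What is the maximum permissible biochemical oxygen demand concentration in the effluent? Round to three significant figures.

113 mg/L

At the limit, (Qr·Cr + Qe·Cₑ)/(Qr + Qe) = 17:
Cₑ = (3360·17 − 2930·2.900) / 430.0 = 113.1 mg/L.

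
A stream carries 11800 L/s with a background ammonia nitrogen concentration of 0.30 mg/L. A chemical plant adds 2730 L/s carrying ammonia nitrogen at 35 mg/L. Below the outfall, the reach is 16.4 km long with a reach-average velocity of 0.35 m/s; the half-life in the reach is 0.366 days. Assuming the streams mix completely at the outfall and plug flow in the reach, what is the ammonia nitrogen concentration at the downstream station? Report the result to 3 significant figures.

2.44 mg/L

Mixed concentration C = ΣQC/ΣQ = (11800·0.3000 + 2730·35.00) / 14530 = 99090/14530 = 6.820 mg/L.
Travel time t = 16.4·1000 / 0.35 = 46860 s = 13.02 h.
Half-life 0.366 d → k = ln 2 / 0.366 = 1.894 d⁻¹.
After decay, C = 6.820 × e^(−kt) = 6.820 × 0.3580 = 2.442 mg/L.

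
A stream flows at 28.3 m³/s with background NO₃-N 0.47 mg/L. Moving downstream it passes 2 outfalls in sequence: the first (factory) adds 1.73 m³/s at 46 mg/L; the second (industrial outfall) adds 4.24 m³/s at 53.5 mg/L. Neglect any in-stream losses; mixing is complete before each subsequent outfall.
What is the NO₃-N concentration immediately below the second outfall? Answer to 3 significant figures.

After outfall 1: Q = 28.30 + 1.730 = 30.03 m³/s; C = (28.30·0.4700 + 1.730·46.00)/30.03 = 3.093 mg/L.
After outfall 2: Q = 30.03 + 4.240 = 34.27 m³/s; C = (30.03·3.093 + 4.240·53.50)/34.27 = 9.329 mg/L.

9.33 mg/L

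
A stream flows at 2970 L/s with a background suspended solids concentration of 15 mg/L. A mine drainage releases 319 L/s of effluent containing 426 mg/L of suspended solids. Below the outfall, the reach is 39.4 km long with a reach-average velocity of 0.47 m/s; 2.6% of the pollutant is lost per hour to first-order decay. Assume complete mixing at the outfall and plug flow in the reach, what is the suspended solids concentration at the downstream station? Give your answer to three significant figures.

Mixed concentration C = ΣQC/ΣQ = (2970·15.00 + 319.0·426.0) / 3289 = 180400/3289 = 54.86 mg/L.
Travel time t = 39.4·1000 / 0.47 = 83830 s = 23.29 h.
2.6%/h lost → k = −ln(1 − 0.026) = 0.02634 h⁻¹.
Decay over the reach: 54.86·exp(−kt) = 54.86·0.5415 = 29.71 mg/L.

29.7 mg/L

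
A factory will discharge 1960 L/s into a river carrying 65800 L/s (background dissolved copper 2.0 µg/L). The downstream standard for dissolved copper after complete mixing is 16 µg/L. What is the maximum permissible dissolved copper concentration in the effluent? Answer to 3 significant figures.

At the limit, (Qr·Cr + Qe·Cₑ)/(Qr + Qe) = 16:
Cₑ = (67760·16 − 65800·2.000) / 1960 = 486.0 µg/L.

486 µg/L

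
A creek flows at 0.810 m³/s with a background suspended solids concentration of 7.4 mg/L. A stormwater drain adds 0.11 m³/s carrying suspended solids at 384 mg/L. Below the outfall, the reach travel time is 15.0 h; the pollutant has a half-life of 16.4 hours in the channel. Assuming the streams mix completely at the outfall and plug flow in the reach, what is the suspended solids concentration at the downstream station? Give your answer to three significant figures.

27.8 mg/L

After mixing, C = (0.8100·7.400 + 0.1100·384.0) / 0.9200 = 48.23/0.9200 = 52.43 mg/L.
Half-life 16.4 h → k = ln 2 / 16.4 = 0.04227 h⁻¹ = 1.014 d⁻¹.
First-order decay: C = 52.43·exp(−k·t) = 52.43·0.5305 = 27.81 mg/L.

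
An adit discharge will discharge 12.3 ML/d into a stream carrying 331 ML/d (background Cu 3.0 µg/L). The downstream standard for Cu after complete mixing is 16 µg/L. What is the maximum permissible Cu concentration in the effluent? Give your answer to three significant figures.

At the limit, (Qr·Cr + Qe·Cₑ)/(Qr + Qe) = 16:
Cₑ = (343.3·16 − 331.0·3.000) / 12.30 = 365.8 µg/L.

366 µg/L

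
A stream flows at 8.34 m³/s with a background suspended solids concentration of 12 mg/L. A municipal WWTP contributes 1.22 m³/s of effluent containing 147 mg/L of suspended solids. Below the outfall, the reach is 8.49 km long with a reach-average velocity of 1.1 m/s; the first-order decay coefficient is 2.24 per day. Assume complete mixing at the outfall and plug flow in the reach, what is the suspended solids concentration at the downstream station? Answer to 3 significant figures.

Flow-weighted average: C = (8.340·12.00 + 1.220·147.0) / 9.560 = 279.4/9.560 = 29.23 mg/L.
Travel time t = 8.49·1000 / 1.1 = 7718 s = 2.144 h.
After decay, C = 29.23 × e^(−kt) = 29.23 × 0.8186 = 23.93 mg/L.

23.9 mg/L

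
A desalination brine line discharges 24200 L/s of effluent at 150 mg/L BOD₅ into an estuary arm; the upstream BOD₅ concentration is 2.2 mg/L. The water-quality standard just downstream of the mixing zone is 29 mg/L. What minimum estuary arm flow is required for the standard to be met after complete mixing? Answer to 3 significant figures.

Set C_mix = 29: (Q·2.200 + 24200·150.0) / (Q + 24200) = 29
→ Q = 24200·(150.0 − 29)/(29 − 2.200) = 109300 L/s.

109000 L/s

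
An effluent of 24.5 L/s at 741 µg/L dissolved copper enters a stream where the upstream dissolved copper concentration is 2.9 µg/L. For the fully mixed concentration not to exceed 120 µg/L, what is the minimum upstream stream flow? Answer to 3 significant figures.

130 L/s

Set C_mix = 120: (Q·2.900 + 24.50·741.0) / (Q + 24.50) = 120
→ Q = 24.50·(741.0 − 120)/(120 − 2.900) = 129.9 L/s.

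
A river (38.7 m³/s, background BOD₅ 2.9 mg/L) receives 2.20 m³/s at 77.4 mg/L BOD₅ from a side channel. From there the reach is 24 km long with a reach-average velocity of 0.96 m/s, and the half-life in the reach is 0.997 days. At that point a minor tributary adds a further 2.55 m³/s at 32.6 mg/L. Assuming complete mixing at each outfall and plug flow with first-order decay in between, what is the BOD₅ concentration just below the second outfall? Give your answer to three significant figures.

Conservation of mass: C = (38.70·2.900 + 2.200·77.40) / 40.90 = 282.5/40.90 = 6.907 mg/L; combined flow 40.90 m³/s.
Travel time t = 24·1000 / 0.96 = 25000 s = 6.944 h.
Half-life 0.997 d → k = ln 2 / 0.997 = 0.6952 d⁻¹.
Applying C = C₀e^(−kt): 6.907 × 0.8178 = 5.649 mg/L.
Second outfall: C = (40.90·5.649 + 2.550·32.60)/43.45 = 7.230 mg/L.

7.23 mg/L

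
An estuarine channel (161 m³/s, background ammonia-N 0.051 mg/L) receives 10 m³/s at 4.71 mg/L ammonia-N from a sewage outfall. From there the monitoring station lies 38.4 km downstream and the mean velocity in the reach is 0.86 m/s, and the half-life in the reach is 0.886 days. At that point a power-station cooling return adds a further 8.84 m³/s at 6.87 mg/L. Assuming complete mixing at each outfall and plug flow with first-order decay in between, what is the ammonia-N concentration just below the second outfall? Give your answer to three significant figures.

Mixed concentration C = ΣQC/ΣQ = (161.0·0.05100 + 10.00·4.710) / 171.0 = 55.31/171.0 = 0.3235 mg/L; combined flow 171.0 m³/s.
Travel time t = 38.4·1000 / 0.86 = 44650 s = 12.40 h.
Half-life 0.886 d → k = ln 2 / 0.886 = 0.7823 d⁻¹.
After decay, C = 0.3235 × e^(−kt) = 0.3235 × 0.6674 = 0.2159 mg/L.
Second outfall: C = (171.0·0.2159 + 8.840·6.870)/179.8 = 0.5430 mg/L.

0.543 mg/L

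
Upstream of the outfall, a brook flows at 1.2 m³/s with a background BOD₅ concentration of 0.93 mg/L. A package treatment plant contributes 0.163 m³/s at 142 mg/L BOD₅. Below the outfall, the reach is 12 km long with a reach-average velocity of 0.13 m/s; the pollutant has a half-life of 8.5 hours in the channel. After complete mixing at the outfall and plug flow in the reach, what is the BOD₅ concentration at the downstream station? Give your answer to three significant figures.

2.20 mg/L

Conservation of mass: C = (1.200·0.9300 + 0.1630·142.0) / 1.363 = 24.26/1.363 = 17.80 mg/L.
Travel time t = 12·1000 / 0.13 = 92310 s = 25.64 h.
Half-life 8.5 h → k = ln 2 / 8.5 = 0.08155 h⁻¹ = 1.957 d⁻¹.
First-order decay: C = 17.80·exp(−k·t) = 17.80·0.1236 = 2.200 mg/L.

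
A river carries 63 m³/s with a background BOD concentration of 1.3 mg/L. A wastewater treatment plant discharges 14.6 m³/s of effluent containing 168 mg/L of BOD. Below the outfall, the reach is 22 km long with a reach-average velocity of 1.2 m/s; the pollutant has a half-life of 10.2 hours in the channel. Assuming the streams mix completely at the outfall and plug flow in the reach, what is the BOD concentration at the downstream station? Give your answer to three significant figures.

23.1 mg/L

Flow-weighted average: C = (63.00·1.300 + 14.60·168.0) / 77.60 = 2535/77.60 = 32.66 mg/L.
Travel time t = 22·1000 / 1.2 = 18330 s = 5.093 h.
Half-life 10.2 h → k = ln 2 / 10.2 = 0.06796 h⁻¹ = 1.631 d⁻¹.
First-order decay: C = 32.66·exp(−k·t) = 32.66·0.7075 = 23.11 mg/L.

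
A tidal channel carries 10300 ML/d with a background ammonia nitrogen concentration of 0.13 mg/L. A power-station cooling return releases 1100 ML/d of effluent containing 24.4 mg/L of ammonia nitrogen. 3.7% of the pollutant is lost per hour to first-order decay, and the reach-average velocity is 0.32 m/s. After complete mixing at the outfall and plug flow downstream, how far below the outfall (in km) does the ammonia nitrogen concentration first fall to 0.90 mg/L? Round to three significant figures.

30.9 km

Mass balance: C = (10300·0.1300 + 1100·24.40) / 11400 = 28180/11400 = 2.472 mg/L.
3.7%/h lost → k = −ln(1 − 0.037) = 0.03770 h⁻¹.
Set 2.472·exp(−k·t) = 0.90 → t = ln(2.472/0.90)/k = 96470 s = 26.80 h.
Distance = v·t = 0.32·96470 = 30870 m = 30.87 km.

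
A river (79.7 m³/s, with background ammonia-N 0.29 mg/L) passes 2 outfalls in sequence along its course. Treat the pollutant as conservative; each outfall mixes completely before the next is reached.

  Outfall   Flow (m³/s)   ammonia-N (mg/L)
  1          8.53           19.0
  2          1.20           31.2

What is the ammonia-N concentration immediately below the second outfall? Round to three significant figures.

2.49 mg/L

Outfall 1: combined Q = 88.23 m³/s; C = (79.70·0.2900 + 8.530·19.00)/88.23 = 2.099 mg/L.
Outfall 2: combined Q = 89.43 m³/s; C = (88.23·2.099 + 1.200·31.20)/89.43 = 2.489 mg/L.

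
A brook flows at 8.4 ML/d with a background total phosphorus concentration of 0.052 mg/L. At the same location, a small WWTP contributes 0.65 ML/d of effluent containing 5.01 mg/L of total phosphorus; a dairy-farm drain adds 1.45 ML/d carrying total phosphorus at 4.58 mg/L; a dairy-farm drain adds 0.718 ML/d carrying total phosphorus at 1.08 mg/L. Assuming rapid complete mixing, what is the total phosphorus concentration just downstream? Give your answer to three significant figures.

0.990 mg/L

Conservation of mass: C = (8.400·0.05200 + 0.6500·5.010 + 1.450·4.580 + 0.7180·1.080) / 11.22 = 11.11/11.22 = 0.9903 mg/L.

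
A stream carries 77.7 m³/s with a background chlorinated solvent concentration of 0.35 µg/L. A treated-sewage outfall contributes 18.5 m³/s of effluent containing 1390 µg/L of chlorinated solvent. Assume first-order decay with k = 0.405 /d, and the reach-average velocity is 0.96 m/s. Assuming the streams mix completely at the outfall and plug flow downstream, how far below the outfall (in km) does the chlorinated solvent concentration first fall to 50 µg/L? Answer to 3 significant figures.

Conservation of mass: C = (77.70·0.3500 + 18.50·1390) / 96.20 = 25740/96.20 = 267.6 µg/L.
Set 267.6·exp(−k·t) = 50 → t = ln(267.6/50)/k = 357900 s = 99.40 h.
Distance = v·t = 0.96·357900 = 343500 m = 343.5 km.

344 km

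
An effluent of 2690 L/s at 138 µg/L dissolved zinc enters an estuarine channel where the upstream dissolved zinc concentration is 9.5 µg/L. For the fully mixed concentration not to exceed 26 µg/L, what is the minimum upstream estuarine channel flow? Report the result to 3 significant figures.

Set C_mix = 26: (Q·9.500 + 2690·138.0) / (Q + 2690) = 26
→ Q = 2690·(138.0 − 26)/(26 − 9.500) = 18260 L/s.

18300 L/s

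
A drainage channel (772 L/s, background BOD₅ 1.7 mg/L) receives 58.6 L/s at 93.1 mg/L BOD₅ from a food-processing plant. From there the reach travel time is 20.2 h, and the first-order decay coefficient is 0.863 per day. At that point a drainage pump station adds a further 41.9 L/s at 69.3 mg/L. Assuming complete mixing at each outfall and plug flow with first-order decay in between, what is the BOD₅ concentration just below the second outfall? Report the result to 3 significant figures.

Flow-weighted average: C = (772.0·1.700 + 58.60·93.10) / 830.6 = 6768/830.6 = 8.148 mg/L; combined flow 830.6 L/s.
First-order decay: C = 8.148·exp(−k·t) = 8.148·0.4837 = 3.941 mg/L.
At the second outfall, C = (830.6·3.941 + 41.90·69.30) / (830.6 + 41.90) = 7.080 mg/L.

7.08 mg/L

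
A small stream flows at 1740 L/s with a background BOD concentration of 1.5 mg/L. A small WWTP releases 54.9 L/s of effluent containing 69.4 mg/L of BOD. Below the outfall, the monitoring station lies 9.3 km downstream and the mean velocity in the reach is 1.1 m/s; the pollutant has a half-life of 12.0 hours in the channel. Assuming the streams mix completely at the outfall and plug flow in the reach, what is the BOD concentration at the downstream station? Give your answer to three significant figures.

3.12 mg/L

Mass balance: C = (1740·1.500 + 54.90·69.40) / 1795 = 6420/1795 = 3.577 mg/L.
Travel time t = 9.3·1000 / 1.1 = 8455 s = 2.348 h.
Half-life 12.0 h → k = ln 2 / 12.0 = 0.05776 h⁻¹ = 1.386 d⁻¹.
Applying C = C₀e^(−kt): 3.577 × 0.8731 = 3.123 mg/L.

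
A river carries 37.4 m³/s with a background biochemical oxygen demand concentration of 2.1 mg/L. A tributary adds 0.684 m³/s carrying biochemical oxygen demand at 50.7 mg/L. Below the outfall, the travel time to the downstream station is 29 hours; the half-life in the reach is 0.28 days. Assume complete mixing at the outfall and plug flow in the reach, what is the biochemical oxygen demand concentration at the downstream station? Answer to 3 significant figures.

After mixing, C = (37.40·2.100 + 0.6840·50.70) / 38.08 = 113.2/38.08 = 2.973 mg/L.
Half-life 0.28 d → k = ln 2 / 0.28 = 2.476 d⁻¹.
After decay, C = 2.973 × e^(−kt) = 2.973 × 0.05022 = 0.1493 mg/L.

0.149 mg/L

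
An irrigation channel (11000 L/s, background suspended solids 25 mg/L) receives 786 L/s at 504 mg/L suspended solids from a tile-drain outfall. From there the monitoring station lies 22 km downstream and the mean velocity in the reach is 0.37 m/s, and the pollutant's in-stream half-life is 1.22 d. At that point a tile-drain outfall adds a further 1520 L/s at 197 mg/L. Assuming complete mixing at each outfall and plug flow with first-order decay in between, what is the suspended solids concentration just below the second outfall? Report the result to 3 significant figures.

Mass balance: C = (11000·25.00 + 786.0·504.0) / 11790 = 671100/11790 = 56.94 mg/L; combined flow 11790 L/s.
Travel time t = 22·1000 / 0.37 = 59460 s = 16.52 h.
Half-life 1.22 d → k = ln 2 / 1.22 = 0.5682 d⁻¹.
After decay, C = 56.94 × e^(−kt) = 56.94 × 0.6764 = 38.52 mg/L.
Second outfall: C = (11790·38.52 + 1520·197.0)/13310 = 56.62 mg/L.

56.6 mg/L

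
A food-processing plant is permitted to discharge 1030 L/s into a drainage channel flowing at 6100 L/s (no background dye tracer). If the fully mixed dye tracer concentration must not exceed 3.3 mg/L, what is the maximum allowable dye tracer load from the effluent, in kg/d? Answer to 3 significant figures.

Mass balance at the limit: 6100·0 + 1030·Cₑ = 7130·3.3 → Cₑ = 22.84 mg/L.
1030 L/s = 1.030 m³/s. Load = 1.030 m³/s × 22.84 g/m³ × 86 400 s/d = 2033 kg/d.

2030 kg/d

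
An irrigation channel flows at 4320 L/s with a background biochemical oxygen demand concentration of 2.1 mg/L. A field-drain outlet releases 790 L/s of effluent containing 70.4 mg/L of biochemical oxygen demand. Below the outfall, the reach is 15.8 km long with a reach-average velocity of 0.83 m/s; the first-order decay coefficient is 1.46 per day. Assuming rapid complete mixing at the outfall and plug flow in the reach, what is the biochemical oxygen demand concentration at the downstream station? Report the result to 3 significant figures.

Mixed concentration C = ΣQC/ΣQ = (4320·2.100 + 790.0·70.40) / 5110 = 64690/5110 = 12.66 mg/L.
Travel time t = 15.8·1000 / 0.83 = 19040 s = 5.288 h.
Decay over the reach: 12.66·exp(−kt) = 12.66·0.7249 = 9.177 mg/L.

9.18 mg/L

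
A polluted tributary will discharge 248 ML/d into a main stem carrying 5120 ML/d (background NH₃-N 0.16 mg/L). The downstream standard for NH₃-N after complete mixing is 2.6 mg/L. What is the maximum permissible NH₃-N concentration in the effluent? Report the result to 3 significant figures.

At the limit, (Qr·Cr + Qe·Cₑ)/(Qr + Qe) = 2.6:
Cₑ = (5368·2.6 − 5120·0.1600) / 248.0 = 52.97 mg/L.

53.0 mg/L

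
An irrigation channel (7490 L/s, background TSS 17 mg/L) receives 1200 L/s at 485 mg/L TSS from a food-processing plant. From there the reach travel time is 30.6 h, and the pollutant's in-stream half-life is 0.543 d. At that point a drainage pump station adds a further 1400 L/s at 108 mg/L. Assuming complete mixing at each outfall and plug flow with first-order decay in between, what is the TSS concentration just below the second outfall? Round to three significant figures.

28.8 mg/L

Mass balance: C = (7490·17.00 + 1200·485.0) / 8690 = 709300/8690 = 81.63 mg/L; combined flow 8690 L/s.
Half-life 0.543 d → k = ln 2 / 0.543 = 1.277 d⁻¹.
Applying C = C₀e^(−kt): 81.63 × 0.1964 = 16.03 mg/L.
At the second outfall, C = (8690·16.03 + 1400·108.0) / (8690 + 1400) = 28.79 mg/L.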